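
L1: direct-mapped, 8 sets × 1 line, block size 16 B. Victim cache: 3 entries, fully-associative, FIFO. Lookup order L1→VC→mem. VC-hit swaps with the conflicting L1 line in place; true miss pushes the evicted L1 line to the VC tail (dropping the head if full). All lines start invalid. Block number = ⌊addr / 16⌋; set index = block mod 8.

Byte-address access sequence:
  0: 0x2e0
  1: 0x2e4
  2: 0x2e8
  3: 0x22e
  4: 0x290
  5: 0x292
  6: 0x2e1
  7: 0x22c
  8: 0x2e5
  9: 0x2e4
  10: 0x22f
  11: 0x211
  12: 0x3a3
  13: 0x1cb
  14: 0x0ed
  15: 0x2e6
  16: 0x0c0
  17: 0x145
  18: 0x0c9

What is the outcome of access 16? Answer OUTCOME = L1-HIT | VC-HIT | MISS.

OUTCOME = MISS

0: 0x2e0 (blk 46, set 6) → MISS  vc=[]
1: 0x2e4 (blk 46, set 6) → L1-HIT  vc=[]
2: 0x2e8 (blk 46, set 6) → L1-HIT  vc=[]
3: 0x22e (blk 34, set 2) → MISS  vc=[]
4: 0x290 (blk 41, set 1) → MISS  vc=[]
5: 0x292 (blk 41, set 1) → L1-HIT  vc=[]
6: 0x2e1 (blk 46, set 6) → L1-HIT  vc=[]
7: 0x22c (blk 34, set 2) → L1-HIT  vc=[]
8: 0x2e5 (blk 46, set 6) → L1-HIT  vc=[]
9: 0x2e4 (blk 46, set 6) → L1-HIT  vc=[]
10: 0x22f (blk 34, set 2) → L1-HIT  vc=[]
11: 0x211 (blk 33, set 1) → MISS  vc=[41]
12: 0x3a3 (blk 58, set 2) → MISS  vc=[41, 34]
13: 0x1cb (blk 28, set 4) → MISS  vc=[41, 34]
14: 0xed (blk 14, set 6) → MISS  vc=[41, 34, 46]
15: 0x2e6 (blk 46, set 6) → VC-HIT  vc=[41, 34, 14]
16: 0xc0 (blk 12, set 4) → MISS  vc=[34, 14, 28]
17: 0x145 (blk 20, set 4) → MISS  vc=[14, 28, 12]
18: 0xc9 (blk 12, set 4) → VC-HIT  vc=[14, 28, 20]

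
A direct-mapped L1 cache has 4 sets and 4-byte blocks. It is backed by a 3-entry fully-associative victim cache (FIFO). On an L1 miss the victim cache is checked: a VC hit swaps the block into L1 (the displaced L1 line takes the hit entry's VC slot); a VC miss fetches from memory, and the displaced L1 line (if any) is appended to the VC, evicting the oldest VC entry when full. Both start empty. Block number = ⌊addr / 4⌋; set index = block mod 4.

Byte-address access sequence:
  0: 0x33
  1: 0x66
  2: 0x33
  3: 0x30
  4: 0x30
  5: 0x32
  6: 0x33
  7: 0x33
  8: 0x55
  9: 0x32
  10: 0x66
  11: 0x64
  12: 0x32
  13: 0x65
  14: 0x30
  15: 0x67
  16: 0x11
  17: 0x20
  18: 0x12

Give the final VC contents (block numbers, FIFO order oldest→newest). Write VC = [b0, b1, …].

VC = [21, 12, 8]

#0 0x33→b12/s0 MISS; vc=[]
#1 0x66→b25/s1 MISS; vc=[]
#2 0x33→b12/s0 L1-HIT; vc=[]
#3 0x30→b12/s0 L1-HIT; vc=[]
#4 0x30→b12/s0 L1-HIT; vc=[]
#5 0x32→b12/s0 L1-HIT; vc=[]
#6 0x33→b12/s0 L1-HIT; vc=[]
#7 0x33→b12/s0 L1-HIT; vc=[]
#8 0x55→b21/s1 MISS; vc=[25]
#9 0x32→b12/s0 L1-HIT; vc=[25]
#10 0x66→b25/s1 VC-HIT; vc=[21]
#11 0x64→b25/s1 L1-HIT; vc=[21]
#12 0x32→b12/s0 L1-HIT; vc=[21]
#13 0x65→b25/s1 L1-HIT; vc=[21]
#14 0x30→b12/s0 L1-HIT; vc=[21]
#15 0x67→b25/s1 L1-HIT; vc=[21]
#16 0x11→b4/s0 MISS; vc=[21,12]
#17 0x20→b8/s0 MISS; vc=[21,12,4]
#18 0x12→b4/s0 VC-HIT; vc=[21,12,8]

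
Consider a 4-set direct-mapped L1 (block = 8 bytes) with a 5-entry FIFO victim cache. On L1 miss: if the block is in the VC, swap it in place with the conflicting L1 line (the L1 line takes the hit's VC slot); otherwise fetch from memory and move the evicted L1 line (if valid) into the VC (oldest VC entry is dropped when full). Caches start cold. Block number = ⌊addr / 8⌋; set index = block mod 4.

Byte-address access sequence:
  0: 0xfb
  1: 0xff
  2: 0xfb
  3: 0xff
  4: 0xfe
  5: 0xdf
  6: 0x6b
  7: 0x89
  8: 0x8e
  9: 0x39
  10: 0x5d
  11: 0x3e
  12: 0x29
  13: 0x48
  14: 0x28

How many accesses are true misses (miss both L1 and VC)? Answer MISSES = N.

MISSES = 8

  [0] addr=0xfb blk=31 s=3: MISS | VC []
  [1] addr=0xff blk=31 s=3: L1-HIT | VC []
  [2] addr=0xfb blk=31 s=3: L1-HIT | VC []
  [3] addr=0xff blk=31 s=3: L1-HIT | VC []
  [4] addr=0xfe blk=31 s=3: L1-HIT | VC []
  [5] addr=0xdf blk=27 s=3: MISS | VC [31]
  [6] addr=0x6b blk=13 s=1: MISS | VC [31]
  [7] addr=0x89 blk=17 s=1: MISS | VC [31, 13]
  [8] addr=0x8e blk=17 s=1: L1-HIT | VC [31, 13]
  [9] addr=0x39 blk=7 s=3: MISS | VC [31, 13, 27]
  [10] addr=0x5d blk=11 s=3: MISS | VC [31, 13, 27, 7]
  [11] addr=0x3e blk=7 s=3: VC-HIT | VC [31, 13, 27, 11]
  [12] addr=0x29 blk=5 s=1: MISS | VC [31, 13, 27, 11, 17]
  [13] addr=0x48 blk=9 s=1: MISS | VC [13, 27, 11, 17, 5]
  [14] addr=0x28 blk=5 s=1: VC-HIT | VC [13, 27, 11, 17, 9]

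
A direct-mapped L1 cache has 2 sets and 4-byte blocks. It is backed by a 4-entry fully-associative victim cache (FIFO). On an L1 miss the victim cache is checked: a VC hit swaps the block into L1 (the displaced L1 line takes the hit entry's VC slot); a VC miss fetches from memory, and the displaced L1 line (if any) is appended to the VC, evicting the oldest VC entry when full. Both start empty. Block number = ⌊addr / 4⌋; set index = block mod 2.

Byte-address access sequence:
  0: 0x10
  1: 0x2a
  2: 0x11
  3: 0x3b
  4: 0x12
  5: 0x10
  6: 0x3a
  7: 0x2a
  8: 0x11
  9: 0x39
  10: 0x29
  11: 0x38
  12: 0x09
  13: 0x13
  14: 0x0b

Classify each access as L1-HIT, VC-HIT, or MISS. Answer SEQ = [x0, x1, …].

SEQ = [MISS, MISS, VC-HIT, MISS, VC-HIT, L1-HIT, VC-HIT, VC-HIT, VC-HIT, VC-HIT, VC-HIT, VC-HIT, MISS, VC-HIT, VC-HIT]

  [0] addr=0x10 blk=4 s=0: MISS | VC []
  [1] addr=0x2a blk=10 s=0: MISS | VC [4]
  [2] addr=0x11 blk=4 s=0: VC-HIT | VC [10]
  [3] addr=0x3b blk=14 s=0: MISS | VC [10, 4]
  [4] addr=0x12 blk=4 s=0: VC-HIT | VC [10, 14]
  [5] addr=0x10 blk=4 s=0: L1-HIT | VC [10, 14]
  [6] addr=0x3a blk=14 s=0: VC-HIT | VC [10, 4]
  [7] addr=0x2a blk=10 s=0: VC-HIT | VC [14, 4]
  [8] addr=0x11 blk=4 s=0: VC-HIT | VC [14, 10]
  [9] addr=0x39 blk=14 s=0: VC-HIT | VC [4, 10]
  [10] addr=0x29 blk=10 s=0: VC-HIT | VC [4, 14]
  [11] addr=0x38 blk=14 s=0: VC-HIT | VC [4, 10]
  [12] addr=0x9 blk=2 s=0: MISS | VC [4, 10, 14]
  [13] addr=0x13 blk=4 s=0: VC-HIT | VC [2, 10, 14]
  [14] addr=0xb blk=2 s=0: VC-HIT | VC [4, 10, 14]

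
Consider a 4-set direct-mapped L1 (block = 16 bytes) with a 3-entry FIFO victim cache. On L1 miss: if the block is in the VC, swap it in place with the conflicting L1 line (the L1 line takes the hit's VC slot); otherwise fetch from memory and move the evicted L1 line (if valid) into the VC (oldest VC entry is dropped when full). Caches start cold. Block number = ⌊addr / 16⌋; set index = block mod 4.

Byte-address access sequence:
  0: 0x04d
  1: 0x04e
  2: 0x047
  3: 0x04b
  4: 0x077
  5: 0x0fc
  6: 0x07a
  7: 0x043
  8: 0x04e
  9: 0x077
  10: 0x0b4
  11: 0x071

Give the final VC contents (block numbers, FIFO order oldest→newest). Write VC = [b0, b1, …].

VC = [15, 11]

0: 0x4d (blk 4, set 0) → MISS  vc=[]
1: 0x4e (blk 4, set 0) → L1-HIT  vc=[]
2: 0x47 (blk 4, set 0) → L1-HIT  vc=[]
3: 0x4b (blk 4, set 0) → L1-HIT  vc=[]
4: 0x77 (blk 7, set 3) → MISS  vc=[]
5: 0xfc (blk 15, set 3) → MISS  vc=[7]
6: 0x7a (blk 7, set 3) → VC-HIT  vc=[15]
7: 0x43 (blk 4, set 0) → L1-HIT  vc=[15]
8: 0x4e (blk 4, set 0) → L1-HIT  vc=[15]
9: 0x77 (blk 7, set 3) → L1-HIT  vc=[15]
10: 0xb4 (blk 11, set 3) → MISS  vc=[15, 7]
11: 0x71 (blk 7, set 3) → VC-HIT  vc=[15, 11]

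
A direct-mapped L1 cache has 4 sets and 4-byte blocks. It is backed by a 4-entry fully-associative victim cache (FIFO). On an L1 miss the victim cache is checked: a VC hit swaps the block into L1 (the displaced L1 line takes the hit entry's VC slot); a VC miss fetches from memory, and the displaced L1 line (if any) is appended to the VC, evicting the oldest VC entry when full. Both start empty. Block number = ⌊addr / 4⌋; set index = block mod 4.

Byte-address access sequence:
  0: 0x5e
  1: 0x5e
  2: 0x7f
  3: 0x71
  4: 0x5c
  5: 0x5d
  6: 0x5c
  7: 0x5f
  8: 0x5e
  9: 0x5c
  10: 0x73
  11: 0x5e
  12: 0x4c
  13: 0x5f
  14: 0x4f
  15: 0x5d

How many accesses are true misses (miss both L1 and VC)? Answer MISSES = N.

0: 0x5e (blk 23, set 3) → MISS  vc=[]
1: 0x5e (blk 23, set 3) → L1-HIT  vc=[]
2: 0x7f (blk 31, set 3) → MISS  vc=[23]
3: 0x71 (blk 28, set 0) → MISS  vc=[23]
4: 0x5c (blk 23, set 3) → VC-HIT  vc=[31]
5: 0x5d (blk 23, set 3) → L1-HIT  vc=[31]
6: 0x5c (blk 23, set 3) → L1-HIT  vc=[31]
7: 0x5f (blk 23, set 3) → L1-HIT  vc=[31]
8: 0x5e (blk 23, set 3) → L1-HIT  vc=[31]
9: 0x5c (blk 23, set 3) → L1-HIT  vc=[31]
10: 0x73 (blk 28, set 0) → L1-HIT  vc=[31]
11: 0x5e (blk 23, set 3) → L1-HIT  vc=[31]
12: 0x4c (blk 19, set 3) → MISS  vc=[31, 23]
13: 0x5f (blk 23, set 3) → VC-HIT  vc=[31, 19]
14: 0x4f (blk 19, set 3) → VC-HIT  vc=[31, 23]
15: 0x5d (blk 23, set 3) → VC-HIT  vc=[31, 19]

MISSES = 4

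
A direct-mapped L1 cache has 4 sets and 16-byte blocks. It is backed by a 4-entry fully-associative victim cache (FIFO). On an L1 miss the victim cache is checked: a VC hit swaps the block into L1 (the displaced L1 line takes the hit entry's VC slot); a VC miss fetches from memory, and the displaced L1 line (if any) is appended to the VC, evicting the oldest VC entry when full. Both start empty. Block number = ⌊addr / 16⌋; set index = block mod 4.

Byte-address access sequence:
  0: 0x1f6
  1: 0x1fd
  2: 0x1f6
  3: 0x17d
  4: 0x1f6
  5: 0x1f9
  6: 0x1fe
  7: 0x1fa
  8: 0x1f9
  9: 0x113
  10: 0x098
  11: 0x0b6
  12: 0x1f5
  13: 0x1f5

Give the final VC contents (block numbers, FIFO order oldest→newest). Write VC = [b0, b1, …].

#0 0x1f6→b31/s3 MISS; vc=[]
#1 0x1fd→b31/s3 L1-HIT; vc=[]
#2 0x1f6→b31/s3 L1-HIT; vc=[]
#3 0x17d→b23/s3 MISS; vc=[31]
#4 0x1f6→b31/s3 VC-HIT; vc=[23]
#5 0x1f9→b31/s3 L1-HIT; vc=[23]
#6 0x1fe→b31/s3 L1-HIT; vc=[23]
#7 0x1fa→b31/s3 L1-HIT; vc=[23]
#8 0x1f9→b31/s3 L1-HIT; vc=[23]
#9 0x113→b17/s1 MISS; vc=[23]
#10 0x98→b9/s1 MISS; vc=[23,17]
#11 0xb6→b11/s3 MISS; vc=[23,17,31]
#12 0x1f5→b31/s3 VC-HIT; vc=[23,17,11]
#13 0x1f5→b31/s3 L1-HIT; vc=[23,17,11]

VC = [23, 17, 11]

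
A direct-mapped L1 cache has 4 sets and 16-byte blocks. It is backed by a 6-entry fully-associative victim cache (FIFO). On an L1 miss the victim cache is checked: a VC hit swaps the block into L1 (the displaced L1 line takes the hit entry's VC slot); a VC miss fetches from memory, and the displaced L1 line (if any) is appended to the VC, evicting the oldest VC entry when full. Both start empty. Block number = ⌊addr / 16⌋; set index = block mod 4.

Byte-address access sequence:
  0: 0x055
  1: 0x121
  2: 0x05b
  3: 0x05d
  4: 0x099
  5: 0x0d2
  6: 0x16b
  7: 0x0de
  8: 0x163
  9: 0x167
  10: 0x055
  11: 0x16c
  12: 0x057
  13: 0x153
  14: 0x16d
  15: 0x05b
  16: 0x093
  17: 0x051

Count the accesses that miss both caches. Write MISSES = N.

MISSES = 6

  [0] addr=0x55 blk=5 s=1: MISS | VC []
  [1] addr=0x121 blk=18 s=2: MISS | VC []
  [2] addr=0x5b blk=5 s=1: L1-HIT | VC []
  [3] addr=0x5d blk=5 s=1: L1-HIT | VC []
  [4] addr=0x99 blk=9 s=1: MISS | VC [5]
  [5] addr=0xd2 blk=13 s=1: MISS | VC [5, 9]
  [6] addr=0x16b blk=22 s=2: MISS | VC [5, 9, 18]
  [7] addr=0xde blk=13 s=1: L1-HIT | VC [5, 9, 18]
  [8] addr=0x163 blk=22 s=2: L1-HIT | VC [5, 9, 18]
  [9] addr=0x167 blk=22 s=2: L1-HIT | VC [5, 9, 18]
  [10] addr=0x55 blk=5 s=1: VC-HIT | VC [13, 9, 18]
  [11] addr=0x16c blk=22 s=2: L1-HIT | VC [13, 9, 18]
  [12] addr=0x57 blk=5 s=1: L1-HIT | VC [13, 9, 18]
  [13] addr=0x153 blk=21 s=1: MISS | VC [13, 9, 18, 5]
  [14] addr=0x16d blk=22 s=2: L1-HIT | VC [13, 9, 18, 5]
  [15] addr=0x5b blk=5 s=1: VC-HIT | VC [13, 9, 18, 21]
  [16] addr=0x93 blk=9 s=1: VC-HIT | VC [13, 5, 18, 21]
  [17] addr=0x51 blk=5 s=1: VC-HIT | VC [13, 9, 18, 21]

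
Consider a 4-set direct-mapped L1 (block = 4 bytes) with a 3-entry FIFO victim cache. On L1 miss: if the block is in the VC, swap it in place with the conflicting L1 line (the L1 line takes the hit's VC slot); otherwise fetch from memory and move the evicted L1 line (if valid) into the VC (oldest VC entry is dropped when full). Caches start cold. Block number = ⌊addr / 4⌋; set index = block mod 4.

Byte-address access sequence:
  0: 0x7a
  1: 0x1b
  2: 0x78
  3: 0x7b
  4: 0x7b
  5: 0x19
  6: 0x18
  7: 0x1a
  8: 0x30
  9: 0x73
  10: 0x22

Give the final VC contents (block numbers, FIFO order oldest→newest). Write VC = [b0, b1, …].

0: 0x7a (blk 30, set 2) → MISS  vc=[]
1: 0x1b (blk 6, set 2) → MISS  vc=[30]
2: 0x78 (blk 30, set 2) → VC-HIT  vc=[6]
3: 0x7b (blk 30, set 2) → L1-HIT  vc=[6]
4: 0x7b (blk 30, set 2) → L1-HIT  vc=[6]
5: 0x19 (blk 6, set 2) → VC-HIT  vc=[30]
6: 0x18 (blk 6, set 2) → L1-HIT  vc=[30]
7: 0x1a (blk 6, set 2) → L1-HIT  vc=[30]
8: 0x30 (blk 12, set 0) → MISS  vc=[30]
9: 0x73 (blk 28, set 0) → MISS  vc=[30, 12]
10: 0x22 (blk 8, set 0) → MISS  vc=[30, 12, 28]

VC = [30, 12, 28]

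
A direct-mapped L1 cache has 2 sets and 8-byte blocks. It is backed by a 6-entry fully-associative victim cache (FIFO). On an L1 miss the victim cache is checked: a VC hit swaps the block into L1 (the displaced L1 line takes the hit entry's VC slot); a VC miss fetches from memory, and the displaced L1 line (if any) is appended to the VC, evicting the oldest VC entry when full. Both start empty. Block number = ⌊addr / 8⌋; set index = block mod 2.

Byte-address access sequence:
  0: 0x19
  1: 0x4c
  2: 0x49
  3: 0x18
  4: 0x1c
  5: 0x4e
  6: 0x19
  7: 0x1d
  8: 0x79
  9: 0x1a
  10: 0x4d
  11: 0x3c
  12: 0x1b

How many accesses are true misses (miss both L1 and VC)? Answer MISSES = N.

#0 0x19→b3/s1 MISS; vc=[]
#1 0x4c→b9/s1 MISS; vc=[3]
#2 0x49→b9/s1 L1-HIT; vc=[3]
#3 0x18→b3/s1 VC-HIT; vc=[9]
#4 0x1c→b3/s1 L1-HIT; vc=[9]
#5 0x4e→b9/s1 VC-HIT; vc=[3]
#6 0x19→b3/s1 VC-HIT; vc=[9]
#7 0x1d→b3/s1 L1-HIT; vc=[9]
#8 0x79→b15/s1 MISS; vc=[9,3]
#9 0x1a→b3/s1 VC-HIT; vc=[9,15]
#10 0x4d→b9/s1 VC-HIT; vc=[3,15]
#11 0x3c→b7/s1 MISS; vc=[3,15,9]
#12 0x1b→b3/s1 VC-HIT; vc=[7,15,9]

MISSES = 4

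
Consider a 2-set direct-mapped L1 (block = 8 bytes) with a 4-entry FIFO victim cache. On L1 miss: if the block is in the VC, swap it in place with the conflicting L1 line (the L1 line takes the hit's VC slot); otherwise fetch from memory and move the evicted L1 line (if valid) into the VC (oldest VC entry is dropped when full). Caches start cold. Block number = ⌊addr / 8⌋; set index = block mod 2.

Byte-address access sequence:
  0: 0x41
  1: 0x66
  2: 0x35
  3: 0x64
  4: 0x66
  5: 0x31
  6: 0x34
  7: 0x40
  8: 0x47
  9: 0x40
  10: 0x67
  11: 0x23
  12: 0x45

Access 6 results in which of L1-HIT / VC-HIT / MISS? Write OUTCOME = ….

0: 0x41 (blk 8, set 0) → MISS  vc=[]
1: 0x66 (blk 12, set 0) → MISS  vc=[8]
2: 0x35 (blk 6, set 0) → MISS  vc=[8, 12]
3: 0x64 (blk 12, set 0) → VC-HIT  vc=[8, 6]
4: 0x66 (blk 12, set 0) → L1-HIT  vc=[8, 6]
5: 0x31 (blk 6, set 0) → VC-HIT  vc=[8, 12]
6: 0x34 (blk 6, set 0) → L1-HIT  vc=[8, 12]
7: 0x40 (blk 8, set 0) → VC-HIT  vc=[6, 12]
8: 0x47 (blk 8, set 0) → L1-HIT  vc=[6, 12]
9: 0x40 (blk 8, set 0) → L1-HIT  vc=[6, 12]
10: 0x67 (blk 12, set 0) → VC-HIT  vc=[6, 8]
11: 0x23 (blk 4, set 0) → MISS  vc=[6, 8, 12]
12: 0x45 (blk 8, set 0) → VC-HIT  vc=[6, 4, 12]

OUTCOME = L1-HIT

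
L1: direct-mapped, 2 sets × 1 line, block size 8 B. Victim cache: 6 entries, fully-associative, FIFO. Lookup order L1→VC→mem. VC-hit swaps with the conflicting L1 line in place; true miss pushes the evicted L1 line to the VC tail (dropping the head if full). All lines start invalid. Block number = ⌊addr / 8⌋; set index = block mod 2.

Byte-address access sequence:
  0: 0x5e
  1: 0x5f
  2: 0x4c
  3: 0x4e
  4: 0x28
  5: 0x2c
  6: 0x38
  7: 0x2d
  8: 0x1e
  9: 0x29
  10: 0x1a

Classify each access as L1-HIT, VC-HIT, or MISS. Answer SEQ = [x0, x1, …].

0: 0x5e (blk 11, set 1) → MISS  vc=[]
1: 0x5f (blk 11, set 1) → L1-HIT  vc=[]
2: 0x4c (blk 9, set 1) → MISS  vc=[11]
3: 0x4e (blk 9, set 1) → L1-HIT  vc=[11]
4: 0x28 (blk 5, set 1) → MISS  vc=[11, 9]
5: 0x2c (blk 5, set 1) → L1-HIT  vc=[11, 9]
6: 0x38 (blk 7, set 1) → MISS  vc=[11, 9, 5]
7: 0x2d (blk 5, set 1) → VC-HIT  vc=[11, 9, 7]
8: 0x1e (blk 3, set 1) → MISS  vc=[11, 9, 7, 5]
9: 0x29 (blk 5, set 1) → VC-HIT  vc=[11, 9, 7, 3]
10: 0x1a (blk 3, set 1) → VC-HIT  vc=[11, 9, 7, 5]

SEQ = [MISS, L1-HIT, MISS, L1-HIT, MISS, L1-HIT, MISS, VC-HIT, MISS, VC-HIT, VC-HIT]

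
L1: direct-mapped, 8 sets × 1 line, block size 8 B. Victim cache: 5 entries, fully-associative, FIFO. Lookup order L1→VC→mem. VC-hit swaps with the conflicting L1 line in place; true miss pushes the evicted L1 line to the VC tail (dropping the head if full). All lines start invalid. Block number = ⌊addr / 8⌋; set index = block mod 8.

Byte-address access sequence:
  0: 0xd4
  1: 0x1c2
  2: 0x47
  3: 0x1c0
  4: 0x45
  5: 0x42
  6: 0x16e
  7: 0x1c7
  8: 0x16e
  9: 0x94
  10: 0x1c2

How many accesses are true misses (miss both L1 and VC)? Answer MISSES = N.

MISSES = 5

0: 0xd4 (blk 26, set 2) → MISS  vc=[]
1: 0x1c2 (blk 56, set 0) → MISS  vc=[]
2: 0x47 (blk 8, set 0) → MISS  vc=[56]
3: 0x1c0 (blk 56, set 0) → VC-HIT  vc=[8]
4: 0x45 (blk 8, set 0) → VC-HIT  vc=[56]
5: 0x42 (blk 8, set 0) → L1-HIT  vc=[56]
6: 0x16e (blk 45, set 5) → MISS  vc=[56]
7: 0x1c7 (blk 56, set 0) → VC-HIT  vc=[8]
8: 0x16e (blk 45, set 5) → L1-HIT  vc=[8]
9: 0x94 (blk 18, set 2) → MISS  vc=[8, 26]
10: 0x1c2 (blk 56, set 0) → L1-HIT  vc=[8, 26]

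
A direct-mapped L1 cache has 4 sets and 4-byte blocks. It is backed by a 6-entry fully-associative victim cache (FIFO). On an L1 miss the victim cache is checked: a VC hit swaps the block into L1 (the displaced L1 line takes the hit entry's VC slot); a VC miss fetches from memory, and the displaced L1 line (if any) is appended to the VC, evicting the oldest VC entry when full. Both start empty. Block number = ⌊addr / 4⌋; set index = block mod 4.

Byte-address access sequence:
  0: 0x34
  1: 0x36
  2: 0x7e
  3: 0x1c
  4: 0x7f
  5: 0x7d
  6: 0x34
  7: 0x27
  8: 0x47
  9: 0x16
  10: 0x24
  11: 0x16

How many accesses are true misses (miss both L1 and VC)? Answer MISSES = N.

#0 0x34→b13/s1 MISS; vc=[]
#1 0x36→b13/s1 L1-HIT; vc=[]
#2 0x7e→b31/s3 MISS; vc=[]
#3 0x1c→b7/s3 MISS; vc=[31]
#4 0x7f→b31/s3 VC-HIT; vc=[7]
#5 0x7d→b31/s3 L1-HIT; vc=[7]
#6 0x34→b13/s1 L1-HIT; vc=[7]
#7 0x27→b9/s1 MISS; vc=[7,13]
#8 0x47→b17/s1 MISS; vc=[7,13,9]
#9 0x16→b5/s1 MISS; vc=[7,13,9,17]
#10 0x24→b9/s1 VC-HIT; vc=[7,13,5,17]
#11 0x16→b5/s1 VC-HIT; vc=[7,13,9,17]

MISSES = 6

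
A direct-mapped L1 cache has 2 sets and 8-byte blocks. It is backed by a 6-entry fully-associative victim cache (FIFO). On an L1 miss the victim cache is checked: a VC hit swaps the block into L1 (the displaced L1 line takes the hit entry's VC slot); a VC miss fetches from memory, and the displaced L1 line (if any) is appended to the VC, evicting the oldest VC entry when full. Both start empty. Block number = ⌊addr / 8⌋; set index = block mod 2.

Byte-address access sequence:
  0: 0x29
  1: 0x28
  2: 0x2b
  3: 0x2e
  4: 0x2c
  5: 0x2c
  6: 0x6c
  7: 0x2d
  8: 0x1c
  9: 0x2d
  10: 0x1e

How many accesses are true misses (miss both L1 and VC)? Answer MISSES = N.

#0 0x29→b5/s1 MISS; vc=[]
#1 0x28→b5/s1 L1-HIT; vc=[]
#2 0x2b→b5/s1 L1-HIT; vc=[]
#3 0x2e→b5/s1 L1-HIT; vc=[]
#4 0x2c→b5/s1 L1-HIT; vc=[]
#5 0x2c→b5/s1 L1-HIT; vc=[]
#6 0x6c→b13/s1 MISS; vc=[5]
#7 0x2d→b5/s1 VC-HIT; vc=[13]
#8 0x1c→b3/s1 MISS; vc=[13,5]
#9 0x2d→b5/s1 VC-HIT; vc=[13,3]
#10 0x1e→b3/s1 VC-HIT; vc=[13,5]

MISSES = 3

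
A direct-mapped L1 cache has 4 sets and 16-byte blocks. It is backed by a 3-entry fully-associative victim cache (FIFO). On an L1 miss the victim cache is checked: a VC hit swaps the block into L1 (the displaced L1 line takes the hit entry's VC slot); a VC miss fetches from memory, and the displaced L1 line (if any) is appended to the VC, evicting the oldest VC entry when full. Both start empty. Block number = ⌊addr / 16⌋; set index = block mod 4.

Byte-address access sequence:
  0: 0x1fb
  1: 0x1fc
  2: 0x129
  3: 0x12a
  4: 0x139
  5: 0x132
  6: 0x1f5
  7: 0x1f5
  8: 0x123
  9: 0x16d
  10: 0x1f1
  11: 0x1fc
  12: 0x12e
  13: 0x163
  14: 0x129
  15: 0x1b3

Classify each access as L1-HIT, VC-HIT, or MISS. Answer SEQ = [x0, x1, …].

SEQ = [MISS, L1-HIT, MISS, L1-HIT, MISS, L1-HIT, VC-HIT, L1-HIT, L1-HIT, MISS, L1-HIT, L1-HIT, VC-HIT, VC-HIT, VC-HIT, MISS]

  [0] addr=0x1fb blk=31 s=3: MISS | VC []
  [1] addr=0x1fc blk=31 s=3: L1-HIT | VC []
  [2] addr=0x129 blk=18 s=2: MISS | VC []
  [3] addr=0x12a blk=18 s=2: L1-HIT | VC []
  [4] addr=0x139 blk=19 s=3: MISS | VC [31]
  [5] addr=0x132 blk=19 s=3: L1-HIT | VC [31]
  [6] addr=0x1f5 blk=31 s=3: VC-HIT | VC [19]
  [7] addr=0x1f5 blk=31 s=3: L1-HIT | VC [19]
  [8] addr=0x123 blk=18 s=2: L1-HIT | VC [19]
  [9] addr=0x16d blk=22 s=2: MISS | VC [19, 18]
  [10] addr=0x1f1 blk=31 s=3: L1-HIT | VC [19, 18]
  [11] addr=0x1fc blk=31 s=3: L1-HIT | VC [19, 18]
  [12] addr=0x12e blk=18 s=2: VC-HIT | VC [19, 22]
  [13] addr=0x163 blk=22 s=2: VC-HIT | VC [19, 18]
  [14] addr=0x129 blk=18 s=2: VC-HIT | VC [19, 22]
  [15] addr=0x1b3 blk=27 s=3: MISS | VC [19, 22, 31]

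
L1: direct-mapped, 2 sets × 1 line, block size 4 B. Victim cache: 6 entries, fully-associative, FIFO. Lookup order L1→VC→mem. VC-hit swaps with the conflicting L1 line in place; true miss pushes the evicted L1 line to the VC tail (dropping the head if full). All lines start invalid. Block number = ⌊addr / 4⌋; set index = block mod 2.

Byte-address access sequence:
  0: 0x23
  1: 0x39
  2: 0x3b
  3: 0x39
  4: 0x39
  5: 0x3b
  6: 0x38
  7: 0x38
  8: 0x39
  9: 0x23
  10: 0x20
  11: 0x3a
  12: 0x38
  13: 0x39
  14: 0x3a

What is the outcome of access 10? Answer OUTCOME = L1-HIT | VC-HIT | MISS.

0: 0x23 (blk 8, set 0) → MISS  vc=[]
1: 0x39 (blk 14, set 0) → MISS  vc=[8]
2: 0x3b (blk 14, set 0) → L1-HIT  vc=[8]
3: 0x39 (blk 14, set 0) → L1-HIT  vc=[8]
4: 0x39 (blk 14, set 0) → L1-HIT  vc=[8]
5: 0x3b (blk 14, set 0) → L1-HIT  vc=[8]
6: 0x38 (blk 14, set 0) → L1-HIT  vc=[8]
7: 0x38 (blk 14, set 0) → L1-HIT  vc=[8]
8: 0x39 (blk 14, set 0) → L1-HIT  vc=[8]
9: 0x23 (blk 8, set 0) → VC-HIT  vc=[14]
10: 0x20 (blk 8, set 0) → L1-HIT  vc=[14]
11: 0x3a (blk 14, set 0) → VC-HIT  vc=[8]
12: 0x38 (blk 14, set 0) → L1-HIT  vc=[8]
13: 0x39 (blk 14, set 0) → L1-HIT  vc=[8]
14: 0x3a (blk 14, set 0) → L1-HIT  vc=[8]

OUTCOME = L1-HIT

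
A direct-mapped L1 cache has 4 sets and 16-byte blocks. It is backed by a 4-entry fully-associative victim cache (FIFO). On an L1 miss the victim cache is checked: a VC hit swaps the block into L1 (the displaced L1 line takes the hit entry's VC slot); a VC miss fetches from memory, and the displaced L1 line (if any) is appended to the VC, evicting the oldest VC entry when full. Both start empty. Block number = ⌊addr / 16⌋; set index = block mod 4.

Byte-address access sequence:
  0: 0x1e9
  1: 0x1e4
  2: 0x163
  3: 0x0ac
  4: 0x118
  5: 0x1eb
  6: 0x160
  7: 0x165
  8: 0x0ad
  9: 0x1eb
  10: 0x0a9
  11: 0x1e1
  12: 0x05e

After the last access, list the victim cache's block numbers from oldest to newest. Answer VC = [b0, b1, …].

#0 0x1e9→b30/s2 MISS; vc=[]
#1 0x1e4→b30/s2 L1-HIT; vc=[]
#2 0x163→b22/s2 MISS; vc=[30]
#3 0xac→b10/s2 MISS; vc=[30,22]
#4 0x118→b17/s1 MISS; vc=[30,22]
#5 0x1eb→b30/s2 VC-HIT; vc=[10,22]
#6 0x160→b22/s2 VC-HIT; vc=[10,30]
#7 0x165→b22/s2 L1-HIT; vc=[10,30]
#8 0xad→b10/s2 VC-HIT; vc=[22,30]
#9 0x1eb→b30/s2 VC-HIT; vc=[22,10]
#10 0xa9→b10/s2 VC-HIT; vc=[22,30]
#11 0x1e1→b30/s2 VC-HIT; vc=[22,10]
#12 0x5e→b5/s1 MISS; vc=[22,10,17]

VC = [22, 10, 17]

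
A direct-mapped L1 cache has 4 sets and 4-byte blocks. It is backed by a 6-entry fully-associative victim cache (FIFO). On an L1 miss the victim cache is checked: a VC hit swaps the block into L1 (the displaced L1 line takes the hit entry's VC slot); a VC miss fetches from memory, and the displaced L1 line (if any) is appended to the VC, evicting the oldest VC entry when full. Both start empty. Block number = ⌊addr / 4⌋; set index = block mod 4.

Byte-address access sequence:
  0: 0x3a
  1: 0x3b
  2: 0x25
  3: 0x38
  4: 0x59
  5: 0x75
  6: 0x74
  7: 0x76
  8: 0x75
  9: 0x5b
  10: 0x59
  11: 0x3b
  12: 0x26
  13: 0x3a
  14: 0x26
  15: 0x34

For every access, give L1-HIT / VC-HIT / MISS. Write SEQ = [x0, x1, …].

SEQ = [MISS, L1-HIT, MISS, L1-HIT, MISS, MISS, L1-HIT, L1-HIT, L1-HIT, L1-HIT, L1-HIT, VC-HIT, VC-HIT, L1-HIT, L1-HIT, MISS]

#0 0x3a→b14/s2 MISS; vc=[]
#1 0x3b→b14/s2 L1-HIT; vc=[]
#2 0x25→b9/s1 MISS; vc=[]
#3 0x38→b14/s2 L1-HIT; vc=[]
#4 0x59→b22/s2 MISS; vc=[14]
#5 0x75→b29/s1 MISS; vc=[14,9]
#6 0x74→b29/s1 L1-HIT; vc=[14,9]
#7 0x76→b29/s1 L1-HIT; vc=[14,9]
#8 0x75→b29/s1 L1-HIT; vc=[14,9]
#9 0x5b→b22/s2 L1-HIT; vc=[14,9]
#10 0x59→b22/s2 L1-HIT; vc=[14,9]
#11 0x3b→b14/s2 VC-HIT; vc=[22,9]
#12 0x26→b9/s1 VC-HIT; vc=[22,29]
#13 0x3a→b14/s2 L1-HIT; vc=[22,29]
#14 0x26→b9/s1 L1-HIT; vc=[22,29]
#15 0x34→b13/s1 MISS; vc=[22,29,9]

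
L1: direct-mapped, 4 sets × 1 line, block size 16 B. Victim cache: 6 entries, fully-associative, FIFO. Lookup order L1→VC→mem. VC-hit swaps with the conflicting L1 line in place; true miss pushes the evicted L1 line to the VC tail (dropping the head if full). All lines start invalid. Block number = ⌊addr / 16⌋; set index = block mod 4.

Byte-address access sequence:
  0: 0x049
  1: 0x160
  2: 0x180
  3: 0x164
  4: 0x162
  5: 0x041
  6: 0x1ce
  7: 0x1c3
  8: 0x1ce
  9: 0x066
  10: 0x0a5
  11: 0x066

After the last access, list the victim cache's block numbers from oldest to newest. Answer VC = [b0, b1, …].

0: 0x49 (blk 4, set 0) → MISS  vc=[]
1: 0x160 (blk 22, set 2) → MISS  vc=[]
2: 0x180 (blk 24, set 0) → MISS  vc=[4]
3: 0x164 (blk 22, set 2) → L1-HIT  vc=[4]
4: 0x162 (blk 22, set 2) → L1-HIT  vc=[4]
5: 0x41 (blk 4, set 0) → VC-HIT  vc=[24]
6: 0x1ce (blk 28, set 0) → MISS  vc=[24, 4]
7: 0x1c3 (blk 28, set 0) → L1-HIT  vc=[24, 4]
8: 0x1ce (blk 28, set 0) → L1-HIT  vc=[24, 4]
9: 0x66 (blk 6, set 2) → MISS  vc=[24, 4, 22]
10: 0xa5 (blk 10, set 2) → MISS  vc=[24, 4, 22, 6]
11: 0x66 (blk 6, set 2) → VC-HIT  vc=[24, 4, 22, 10]

VC = [24, 4, 22, 10]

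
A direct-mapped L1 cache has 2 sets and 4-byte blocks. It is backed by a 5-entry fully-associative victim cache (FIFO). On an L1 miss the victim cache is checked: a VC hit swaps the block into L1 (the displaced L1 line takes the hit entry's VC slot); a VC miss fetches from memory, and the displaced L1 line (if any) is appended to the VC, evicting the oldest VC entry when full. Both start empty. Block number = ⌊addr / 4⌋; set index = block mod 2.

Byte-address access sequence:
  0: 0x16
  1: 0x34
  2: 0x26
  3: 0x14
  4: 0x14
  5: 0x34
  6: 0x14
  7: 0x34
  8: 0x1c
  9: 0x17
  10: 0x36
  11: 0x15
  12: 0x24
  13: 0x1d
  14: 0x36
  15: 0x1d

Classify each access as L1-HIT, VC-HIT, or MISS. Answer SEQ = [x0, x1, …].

SEQ = [MISS, MISS, MISS, VC-HIT, L1-HIT, VC-HIT, VC-HIT, VC-HIT, MISS, VC-HIT, VC-HIT, VC-HIT, VC-HIT, VC-HIT, VC-HIT, VC-HIT]

#0 0x16→b5/s1 MISS; vc=[]
#1 0x34→b13/s1 MISS; vc=[5]
#2 0x26→b9/s1 MISS; vc=[5,13]
#3 0x14→b5/s1 VC-HIT; vc=[9,13]
#4 0x14→b5/s1 L1-HIT; vc=[9,13]
#5 0x34→b13/s1 VC-HIT; vc=[9,5]
#6 0x14→b5/s1 VC-HIT; vc=[9,13]
#7 0x34→b13/s1 VC-HIT; vc=[9,5]
#8 0x1c→b7/s1 MISS; vc=[9,5,13]
#9 0x17→b5/s1 VC-HIT; vc=[9,7,13]
#10 0x36→b13/s1 VC-HIT; vc=[9,7,5]
#11 0x15→b5/s1 VC-HIT; vc=[9,7,13]
#12 0x24→b9/s1 VC-HIT; vc=[5,7,13]
#13 0x1d→b7/s1 VC-HIT; vc=[5,9,13]
#14 0x36→b13/s1 VC-HIT; vc=[5,9,7]
#15 0x1d→b7/s1 VC-HIT; vc=[5,9,13]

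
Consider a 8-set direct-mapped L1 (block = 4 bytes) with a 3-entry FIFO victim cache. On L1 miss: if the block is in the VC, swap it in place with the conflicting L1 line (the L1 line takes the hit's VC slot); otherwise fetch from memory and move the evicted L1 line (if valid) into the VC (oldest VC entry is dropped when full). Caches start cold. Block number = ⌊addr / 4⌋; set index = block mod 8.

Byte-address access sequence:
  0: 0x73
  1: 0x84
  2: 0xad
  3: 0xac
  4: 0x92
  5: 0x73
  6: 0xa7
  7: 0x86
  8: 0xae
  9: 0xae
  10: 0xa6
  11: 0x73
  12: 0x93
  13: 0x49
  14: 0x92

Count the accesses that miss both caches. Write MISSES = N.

MISSES = 6

#0 0x73→b28/s4 MISS; vc=[]
#1 0x84→b33/s1 MISS; vc=[]
#2 0xad→b43/s3 MISS; vc=[]
#3 0xac→b43/s3 L1-HIT; vc=[]
#4 0x92→b36/s4 MISS; vc=[28]
#5 0x73→b28/s4 VC-HIT; vc=[36]
#6 0xa7→b41/s1 MISS; vc=[36,33]
#7 0x86→b33/s1 VC-HIT; vc=[36,41]
#8 0xae→b43/s3 L1-HIT; vc=[36,41]
#9 0xae→b43/s3 L1-HIT; vc=[36,41]
#10 0xa6→b41/s1 VC-HIT; vc=[36,33]
#11 0x73→b28/s4 L1-HIT; vc=[36,33]
#12 0x93→b36/s4 VC-HIT; vc=[28,33]
#13 0x49→b18/s2 MISS; vc=[28,33]
#14 0x92→b36/s4 L1-HIT; vc=[28,33]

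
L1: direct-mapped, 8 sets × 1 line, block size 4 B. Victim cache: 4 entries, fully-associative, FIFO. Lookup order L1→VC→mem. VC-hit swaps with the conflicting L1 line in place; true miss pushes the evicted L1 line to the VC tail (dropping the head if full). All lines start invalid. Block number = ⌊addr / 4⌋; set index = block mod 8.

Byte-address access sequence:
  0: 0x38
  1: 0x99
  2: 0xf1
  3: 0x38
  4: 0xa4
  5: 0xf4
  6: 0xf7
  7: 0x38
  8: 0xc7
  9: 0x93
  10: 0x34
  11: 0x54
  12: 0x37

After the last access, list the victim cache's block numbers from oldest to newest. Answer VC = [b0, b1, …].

#0 0x38→b14/s6 MISS; vc=[]
#1 0x99→b38/s6 MISS; vc=[14]
#2 0xf1→b60/s4 MISS; vc=[14]
#3 0x38→b14/s6 VC-HIT; vc=[38]
#4 0xa4→b41/s1 MISS; vc=[38]
#5 0xf4→b61/s5 MISS; vc=[38]
#6 0xf7→b61/s5 L1-HIT; vc=[38]
#7 0x38→b14/s6 L1-HIT; vc=[38]
#8 0xc7→b49/s1 MISS; vc=[38,41]
#9 0x93→b36/s4 MISS; vc=[38,41,60]
#10 0x34→b13/s5 MISS; vc=[38,41,60,61]
#11 0x54→b21/s5 MISS; vc=[41,60,61,13]
#12 0x37→b13/s5 VC-HIT; vc=[41,60,61,21]

VC = [41, 60, 61, 21]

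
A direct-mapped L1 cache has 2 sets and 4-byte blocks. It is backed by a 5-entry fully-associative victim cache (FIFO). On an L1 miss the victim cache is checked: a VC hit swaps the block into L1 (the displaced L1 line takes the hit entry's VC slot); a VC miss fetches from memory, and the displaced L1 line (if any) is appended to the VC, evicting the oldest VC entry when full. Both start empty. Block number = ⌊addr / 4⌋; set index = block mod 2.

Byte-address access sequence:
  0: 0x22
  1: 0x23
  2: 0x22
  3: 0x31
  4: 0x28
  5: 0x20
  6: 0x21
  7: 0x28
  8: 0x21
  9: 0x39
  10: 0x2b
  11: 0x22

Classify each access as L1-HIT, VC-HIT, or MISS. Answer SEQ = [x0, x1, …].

#0 0x22→b8/s0 MISS; vc=[]
#1 0x23→b8/s0 L1-HIT; vc=[]
#2 0x22→b8/s0 L1-HIT; vc=[]
#3 0x31→b12/s0 MISS; vc=[8]
#4 0x28→b10/s0 MISS; vc=[8,12]
#5 0x20→b8/s0 VC-HIT; vc=[10,12]
#6 0x21→b8/s0 L1-HIT; vc=[10,12]
#7 0x28→b10/s0 VC-HIT; vc=[8,12]
#8 0x21→b8/s0 VC-HIT; vc=[10,12]
#9 0x39→b14/s0 MISS; vc=[10,12,8]
#10 0x2b→b10/s0 VC-HIT; vc=[14,12,8]
#11 0x22→b8/s0 VC-HIT; vc=[14,12,10]

SEQ = [MISS, L1-HIT, L1-HIT, MISS, MISS, VC-HIT, L1-HIT, VC-HIT, VC-HIT, MISS, VC-HIT, VC-HIT]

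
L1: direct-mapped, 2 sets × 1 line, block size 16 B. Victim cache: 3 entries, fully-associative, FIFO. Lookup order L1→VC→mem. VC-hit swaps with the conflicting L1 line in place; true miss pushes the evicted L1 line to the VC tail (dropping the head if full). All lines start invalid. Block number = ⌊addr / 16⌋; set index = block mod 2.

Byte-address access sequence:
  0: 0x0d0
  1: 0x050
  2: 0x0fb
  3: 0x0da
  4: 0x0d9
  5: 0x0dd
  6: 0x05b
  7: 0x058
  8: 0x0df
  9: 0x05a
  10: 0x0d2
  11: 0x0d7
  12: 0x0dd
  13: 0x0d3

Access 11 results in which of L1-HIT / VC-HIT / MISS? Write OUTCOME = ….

OUTCOME = L1-HIT

0: 0xd0 (blk 13, set 1) → MISS  vc=[]
1: 0x50 (blk 5, set 1) → MISS  vc=[13]
2: 0xfb (blk 15, set 1) → MISS  vc=[13, 5]
3: 0xda (blk 13, set 1) → VC-HIT  vc=[15, 5]
4: 0xd9 (blk 13, set 1) → L1-HIT  vc=[15, 5]
5: 0xdd (blk 13, set 1) → L1-HIT  vc=[15, 5]
6: 0x5b (blk 5, set 1) → VC-HIT  vc=[15, 13]
7: 0x58 (blk 5, set 1) → L1-HIT  vc=[15, 13]
8: 0xdf (blk 13, set 1) → VC-HIT  vc=[15, 5]
9: 0x5a (blk 5, set 1) → VC-HIT  vc=[15, 13]
10: 0xd2 (blk 13, set 1) → VC-HIT  vc=[15, 5]
11: 0xd7 (blk 13, set 1) → L1-HIT  vc=[15, 5]
12: 0xdd (blk 13, set 1) → L1-HIT  vc=[15, 5]
13: 0xd3 (blk 13, set 1) → L1-HIT  vc=[15, 5]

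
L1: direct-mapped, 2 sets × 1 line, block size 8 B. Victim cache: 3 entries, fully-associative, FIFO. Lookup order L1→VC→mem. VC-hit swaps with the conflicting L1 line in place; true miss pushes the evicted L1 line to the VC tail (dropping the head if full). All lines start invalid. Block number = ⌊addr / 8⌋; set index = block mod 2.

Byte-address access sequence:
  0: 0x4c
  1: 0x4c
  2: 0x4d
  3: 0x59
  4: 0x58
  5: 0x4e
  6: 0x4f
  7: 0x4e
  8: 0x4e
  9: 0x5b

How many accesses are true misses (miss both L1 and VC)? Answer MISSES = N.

#0 0x4c→b9/s1 MISS; vc=[]
#1 0x4c→b9/s1 L1-HIT; vc=[]
#2 0x4d→b9/s1 L1-HIT; vc=[]
#3 0x59→b11/s1 MISS; vc=[9]
#4 0x58→b11/s1 L1-HIT; vc=[9]
#5 0x4e→b9/s1 VC-HIT; vc=[11]
#6 0x4f→b9/s1 L1-HIT; vc=[11]
#7 0x4e→b9/s1 L1-HIT; vc=[11]
#8 0x4e→b9/s1 L1-HIT; vc=[11]
#9 0x5b→b11/s1 VC-HIT; vc=[9]

MISSES = 2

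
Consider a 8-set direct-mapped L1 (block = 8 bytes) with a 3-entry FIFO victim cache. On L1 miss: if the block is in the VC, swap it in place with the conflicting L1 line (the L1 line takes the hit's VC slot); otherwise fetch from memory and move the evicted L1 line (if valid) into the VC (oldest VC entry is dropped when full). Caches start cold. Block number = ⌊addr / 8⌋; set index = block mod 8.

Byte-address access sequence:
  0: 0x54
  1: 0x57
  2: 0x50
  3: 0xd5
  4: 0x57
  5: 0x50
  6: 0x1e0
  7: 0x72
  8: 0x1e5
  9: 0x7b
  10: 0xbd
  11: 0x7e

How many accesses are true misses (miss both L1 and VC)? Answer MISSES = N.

MISSES = 6

0: 0x54 (blk 10, set 2) → MISS  vc=[]
1: 0x57 (blk 10, set 2) → L1-HIT  vc=[]
2: 0x50 (blk 10, set 2) → L1-HIT  vc=[]
3: 0xd5 (blk 26, set 2) → MISS  vc=[10]
4: 0x57 (blk 10, set 2) → VC-HIT  vc=[26]
5: 0x50 (blk 10, set 2) → L1-HIT  vc=[26]
6: 0x1e0 (blk 60, set 4) → MISS  vc=[26]
7: 0x72 (blk 14, set 6) → MISS  vc=[26]
8: 0x1e5 (blk 60, set 4) → L1-HIT  vc=[26]
9: 0x7b (blk 15, set 7) → MISS  vc=[26]
10: 0xbd (blk 23, set 7) → MISS  vc=[26, 15]
11: 0x7e (blk 15, set 7) → VC-HIT  vc=[26, 23]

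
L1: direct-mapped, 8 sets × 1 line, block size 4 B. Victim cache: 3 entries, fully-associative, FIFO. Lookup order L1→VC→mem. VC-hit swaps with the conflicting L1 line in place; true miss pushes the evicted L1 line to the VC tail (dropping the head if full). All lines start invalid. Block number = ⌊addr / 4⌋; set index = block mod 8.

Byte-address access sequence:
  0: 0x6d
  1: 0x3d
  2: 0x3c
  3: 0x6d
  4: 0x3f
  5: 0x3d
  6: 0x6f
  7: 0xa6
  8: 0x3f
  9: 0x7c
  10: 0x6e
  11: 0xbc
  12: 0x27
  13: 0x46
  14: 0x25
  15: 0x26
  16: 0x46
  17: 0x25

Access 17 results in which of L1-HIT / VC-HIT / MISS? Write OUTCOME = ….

  [0] addr=0x6d blk=27 s=3: MISS | VC []
  [1] addr=0x3d blk=15 s=7: MISS | VC []
  [2] addr=0x3c blk=15 s=7: L1-HIT | VC []
  [3] addr=0x6d blk=27 s=3: L1-HIT | VC []
  [4] addr=0x3f blk=15 s=7: L1-HIT | VC []
  [5] addr=0x3d blk=15 s=7: L1-HIT | VC []
  [6] addr=0x6f blk=27 s=3: L1-HIT | VC []
  [7] addr=0xa6 blk=41 s=1: MISS | VC []
  [8] addr=0x3f blk=15 s=7: L1-HIT | VC []
  [9] addr=0x7c blk=31 s=7: MISS | VC [15]
  [10] addr=0x6e blk=27 s=3: L1-HIT | VC [15]
  [11] addr=0xbc blk=47 s=7: MISS | VC [15, 31]
  [12] addr=0x27 blk=9 s=1: MISS | VC [15, 31, 41]
  [13] addr=0x46 blk=17 s=1: MISS | VC [31, 41, 9]
  [14] addr=0x25 blk=9 s=1: VC-HIT | VC [31, 41, 17]
  [15] addr=0x26 blk=9 s=1: L1-HIT | VC [31, 41, 17]
  [16] addr=0x46 blk=17 s=1: VC-HIT | VC [31, 41, 9]
  [17] addr=0x25 blk=9 s=1: VC-HIT | VC [31, 41, 17]

OUTCOME = VC-HIT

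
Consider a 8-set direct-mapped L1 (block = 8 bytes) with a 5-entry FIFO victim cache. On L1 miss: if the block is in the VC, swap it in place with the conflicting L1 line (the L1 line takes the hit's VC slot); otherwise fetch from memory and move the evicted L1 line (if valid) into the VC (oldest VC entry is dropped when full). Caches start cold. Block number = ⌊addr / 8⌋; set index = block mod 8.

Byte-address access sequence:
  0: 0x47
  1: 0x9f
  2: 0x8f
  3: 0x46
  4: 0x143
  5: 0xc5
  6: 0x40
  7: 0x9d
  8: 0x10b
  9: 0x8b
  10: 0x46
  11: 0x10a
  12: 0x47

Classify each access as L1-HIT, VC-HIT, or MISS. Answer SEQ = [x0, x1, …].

SEQ = [MISS, MISS, MISS, L1-HIT, MISS, MISS, VC-HIT, L1-HIT, MISS, VC-HIT, L1-HIT, VC-HIT, L1-HIT]

0: 0x47 (blk 8, set 0) → MISS  vc=[]
1: 0x9f (blk 19, set 3) → MISS  vc=[]
2: 0x8f (blk 17, set 1) → MISS  vc=[]
3: 0x46 (blk 8, set 0) → L1-HIT  vc=[]
4: 0x143 (blk 40, set 0) → MISS  vc=[8]
5: 0xc5 (blk 24, set 0) → MISS  vc=[8, 40]
6: 0x40 (blk 8, set 0) → VC-HIT  vc=[24, 40]
7: 0x9d (blk 19, set 3) → L1-HIT  vc=[24, 40]
8: 0x10b (blk 33, set 1) → MISS  vc=[24, 40, 17]
9: 0x8b (blk 17, set 1) → VC-HIT  vc=[24, 40, 33]
10: 0x46 (blk 8, set 0) → L1-HIT  vc=[24, 40, 33]
11: 0x10a (blk 33, set 1) → VC-HIT  vc=[24, 40, 17]
12: 0x47 (blk 8, set 0) → L1-HIT  vc=[24, 40, 17]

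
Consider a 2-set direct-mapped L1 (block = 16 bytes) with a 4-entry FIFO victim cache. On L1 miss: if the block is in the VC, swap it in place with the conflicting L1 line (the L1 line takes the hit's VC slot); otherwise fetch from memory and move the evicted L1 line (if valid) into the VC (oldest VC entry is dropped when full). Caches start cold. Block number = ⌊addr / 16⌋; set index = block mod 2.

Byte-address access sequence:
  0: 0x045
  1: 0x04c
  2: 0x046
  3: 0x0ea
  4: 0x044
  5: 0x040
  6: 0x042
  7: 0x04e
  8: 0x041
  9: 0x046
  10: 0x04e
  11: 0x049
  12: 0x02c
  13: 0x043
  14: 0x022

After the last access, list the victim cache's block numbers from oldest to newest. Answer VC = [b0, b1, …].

0: 0x45 (blk 4, set 0) → MISS  vc=[]
1: 0x4c (blk 4, set 0) → L1-HIT  vc=[]
2: 0x46 (blk 4, set 0) → L1-HIT  vc=[]
3: 0xea (blk 14, set 0) → MISS  vc=[4]
4: 0x44 (blk 4, set 0) → VC-HIT  vc=[14]
5: 0x40 (blk 4, set 0) → L1-HIT  vc=[14]
6: 0x42 (blk 4, set 0) → L1-HIT  vc=[14]
7: 0x4e (blk 4, set 0) → L1-HIT  vc=[14]
8: 0x41 (blk 4, set 0) → L1-HIT  vc=[14]
9: 0x46 (blk 4, set 0) → L1-HIT  vc=[14]
10: 0x4e (blk 4, set 0) → L1-HIT  vc=[14]
11: 0x49 (blk 4, set 0) → L1-HIT  vc=[14]
12: 0x2c (blk 2, set 0) → MISS  vc=[14, 4]
13: 0x43 (blk 4, set 0) → VC-HIT  vc=[14, 2]
14: 0x22 (blk 2, set 0) → VC-HIT  vc=[14, 4]

VC = [14, 4]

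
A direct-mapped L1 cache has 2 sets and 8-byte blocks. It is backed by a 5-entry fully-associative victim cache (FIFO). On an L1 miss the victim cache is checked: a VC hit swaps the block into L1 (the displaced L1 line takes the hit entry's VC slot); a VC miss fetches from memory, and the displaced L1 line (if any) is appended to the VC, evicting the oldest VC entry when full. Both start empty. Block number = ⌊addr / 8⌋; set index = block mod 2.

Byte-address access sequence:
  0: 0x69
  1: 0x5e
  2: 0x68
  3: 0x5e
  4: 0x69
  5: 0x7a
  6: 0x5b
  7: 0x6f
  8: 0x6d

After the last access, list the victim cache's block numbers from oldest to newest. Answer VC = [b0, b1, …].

0: 0x69 (blk 13, set 1) → MISS  vc=[]
1: 0x5e (blk 11, set 1) → MISS  vc=[13]
2: 0x68 (blk 13, set 1) → VC-HIT  vc=[11]
3: 0x5e (blk 11, set 1) → VC-HIT  vc=[13]
4: 0x69 (blk 13, set 1) → VC-HIT  vc=[11]
5: 0x7a (blk 15, set 1) → MISS  vc=[11, 13]
6: 0x5b (blk 11, set 1) → VC-HIT  vc=[15, 13]
7: 0x6f (blk 13, set 1) → VC-HIT  vc=[15, 11]
8: 0x6d (blk 13, set 1) → L1-HIT  vc=[15, 11]

VC = [15, 11]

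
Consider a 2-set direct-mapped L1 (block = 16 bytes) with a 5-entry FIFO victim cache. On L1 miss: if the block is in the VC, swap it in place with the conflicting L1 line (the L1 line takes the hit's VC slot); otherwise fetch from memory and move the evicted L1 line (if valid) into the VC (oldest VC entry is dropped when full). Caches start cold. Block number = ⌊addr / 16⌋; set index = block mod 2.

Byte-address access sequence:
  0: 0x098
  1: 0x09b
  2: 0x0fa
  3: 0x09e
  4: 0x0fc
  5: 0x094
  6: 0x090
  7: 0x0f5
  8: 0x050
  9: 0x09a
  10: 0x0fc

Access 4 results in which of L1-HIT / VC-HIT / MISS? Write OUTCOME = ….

#0 0x98→b9/s1 MISS; vc=[]
#1 0x9b→b9/s1 L1-HIT; vc=[]
#2 0xfa→b15/s1 MISS; vc=[9]
#3 0x9e→b9/s1 VC-HIT; vc=[15]
#4 0xfc→b15/s1 VC-HIT; vc=[9]
#5 0x94→b9/s1 VC-HIT; vc=[15]
#6 0x90→b9/s1 L1-HIT; vc=[15]
#7 0xf5→b15/s1 VC-HIT; vc=[9]
#8 0x50→b5/s1 MISS; vc=[9,15]
#9 0x9a→b9/s1 VC-HIT; vc=[5,15]
#10 0xfc→b15/s1 VC-HIT; vc=[5,9]

OUTCOME = VC-HIT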